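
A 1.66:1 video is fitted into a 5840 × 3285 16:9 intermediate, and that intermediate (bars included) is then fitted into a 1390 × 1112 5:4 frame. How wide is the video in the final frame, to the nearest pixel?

1298 px

First fit — 1.66:1 into 5840×3285 spans the height: 5453.10 × 3285.00.
16:9 in 1390×1112: fills the width, so the intermediate becomes 1390.00 × 781.88 — a scale of ×0.2380.
The video scales with it: width 5453.10 × 0.2380 ≈ 1297.91.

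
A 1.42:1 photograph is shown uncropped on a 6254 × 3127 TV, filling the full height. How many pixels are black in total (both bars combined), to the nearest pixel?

5671315 pixels

Content width = 3127 × 1.420 ≈ 4440.3400 px.
Leftover width: 6254 − 4440.3400 = 1813.6600 px.
Across the 3127-px span: 1813.6600 × 3127 ≈ 5671315 px.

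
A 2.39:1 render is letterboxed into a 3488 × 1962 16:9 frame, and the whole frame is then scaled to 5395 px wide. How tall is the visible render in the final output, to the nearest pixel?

2257 px

In the 3488×1962 frame the render fills the width: height = 3488 / 2.390 ≈ 1459.41 px.
Resizing to 5395 px wide multiplies everything by 1.5467: 1459.41 → 2257.32 px.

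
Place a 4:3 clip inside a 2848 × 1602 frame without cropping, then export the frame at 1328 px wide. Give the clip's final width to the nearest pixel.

In the 2848×1602 frame the clip fills the height: width = 1602 × 4/3 ≈ 2136.00 px.
Scaling 2848 → 1328 is ×0.4663, so the width becomes 2136.00 × 0.4663 ≈ 996.00 px.

996 px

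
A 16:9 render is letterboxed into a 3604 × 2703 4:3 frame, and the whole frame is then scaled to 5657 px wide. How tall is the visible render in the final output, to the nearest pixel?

3182 px

Fitted into 3604×2703, the render spans the width; its height is 3604 × 9/16 ≈ 2027.25 px.
Resizing to 5657 px wide multiplies everything by 1.5696: 2027.25 → 3182.06 px.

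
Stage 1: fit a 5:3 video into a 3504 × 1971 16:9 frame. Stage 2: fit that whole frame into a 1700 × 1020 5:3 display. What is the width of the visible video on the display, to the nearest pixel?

1594 px

Inside the 3504×1971 canvas the video is height-limited at 3285.00 × 1971.00.
Second fit — the 16:9 canvas into 1700×1020 spans the width: 1700.00 × 956.25 (×0.4852 from 3504×1971).
So the video's width is 3285.00 × 0.4852 ≈ 1593.75.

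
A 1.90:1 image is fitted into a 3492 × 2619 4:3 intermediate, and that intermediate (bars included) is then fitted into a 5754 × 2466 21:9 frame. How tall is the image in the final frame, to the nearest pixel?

Inside the 3492×2619 canvas the image is width-limited at 3492.00 × 1837.89.
Second fit — the 4:3 canvas into 5754×2466 spans the height: 3288.00 × 2466.00 (×0.9416 from 3492×2619).
Applying the same ×0.9416: 1837.89 → 1730.53.

1731 px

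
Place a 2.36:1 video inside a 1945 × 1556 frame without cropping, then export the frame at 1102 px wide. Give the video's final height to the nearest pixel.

In the 1945×1556 frame the video fills the width: height = 1945 / 2.360 ≈ 824.15 px.
The frame scales by 1102/1945 = 0.5666; 824.15 × 0.5666 ≈ 466.95 px.

467 px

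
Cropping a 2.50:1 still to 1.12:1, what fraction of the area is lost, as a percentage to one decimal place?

55.2%

1.12:1 is narrower than 2.50:1, so the crop keeps the full height and trims the width.
Area ratio = (1.120)/(2.500) = 44.80%; the remaining 55.20% is cropped out.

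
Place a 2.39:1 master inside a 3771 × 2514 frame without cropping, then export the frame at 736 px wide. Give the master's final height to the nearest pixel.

Fitted into 3771×2514, the master spans the width; its height is 3771 / 2.390 ≈ 1577.82 px.
The frame scales by 736/3771 = 0.1952; 1577.82 × 0.1952 ≈ 307.95 px.

308 px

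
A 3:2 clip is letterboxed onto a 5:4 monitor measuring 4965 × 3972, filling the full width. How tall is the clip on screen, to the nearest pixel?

Content height = 4965 × 2/3 ≈ 3310.00 px.

3310 px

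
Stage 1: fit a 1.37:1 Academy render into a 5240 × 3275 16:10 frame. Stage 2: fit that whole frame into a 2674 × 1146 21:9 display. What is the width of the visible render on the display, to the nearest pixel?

1570 px

1.37:1 Academy in 5240×3275: fills the height, so the render is 4486.75 × 3275.00.
16:10 in 2674×1146: fills the height, so the intermediate becomes 1833.60 × 1146.00 — a scale of ×0.3499.
Applying the same ×0.3499: 4486.75 → 1570.02.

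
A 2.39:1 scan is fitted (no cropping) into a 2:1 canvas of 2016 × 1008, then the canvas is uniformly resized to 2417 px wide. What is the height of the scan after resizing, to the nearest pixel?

In the 2016×1008 frame the scan fills the width: height = 2016 / 2.390 ≈ 843.51 px.
The frame scales by 2417/2016 = 1.1989; 843.51 × 1.1989 ≈ 1011.30 px.

1011 px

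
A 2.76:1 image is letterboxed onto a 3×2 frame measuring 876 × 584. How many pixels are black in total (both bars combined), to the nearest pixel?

2.76:1 (2.760) > 3×2 (1.500), so the image fills the width.
Content height = 876 / 2.760 ≈ 317.3913 px.
Black = 584 − 317.3913 = 266.6087 px.
That's 266.6087 × 876 ≈ 233549 black pixels.

233549 pixels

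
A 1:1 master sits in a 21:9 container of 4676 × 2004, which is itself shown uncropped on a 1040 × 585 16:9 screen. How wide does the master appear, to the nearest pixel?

First fit — 1:1 into 4676×2004 spans the height: 2004.00 × 2004.00.
21:9 in 1040×585: fills the width, so the intermediate becomes 1040.00 × 445.71 — a scale of ×0.2224.
The master scales with it: width 2004.00 × 0.2224 ≈ 445.71.

446 px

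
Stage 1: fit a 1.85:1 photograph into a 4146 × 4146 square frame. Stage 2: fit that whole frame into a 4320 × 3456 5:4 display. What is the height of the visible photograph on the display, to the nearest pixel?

1868 px

First fit — 1.85:1 into 4146×4146 spans the width: 4146.00 × 2241.08.
Second fit — the square canvas into 4320×3456 spans the height: 3456.00 × 3456.00 (×0.8336 from 4146×4146).
So the photograph's height is 2241.08 × 0.8336 ≈ 1868.11.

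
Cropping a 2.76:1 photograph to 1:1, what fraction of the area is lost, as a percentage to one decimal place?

63.8%

Going from 2.76:1 to 1:1 means cutting width while keeping height.
Area ratio = (1.000)/(2.760) = 36.23%; the remaining 63.77% is cropped out.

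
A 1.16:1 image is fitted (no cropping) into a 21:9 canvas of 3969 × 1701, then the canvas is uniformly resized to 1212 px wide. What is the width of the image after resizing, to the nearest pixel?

603 px

At 3969×1701 the image is height-limited, so width = 1701 × 1.160 ≈ 1973.16 px.
Scaling 3969 → 1212 is ×0.3054, so the width becomes 1973.16 × 0.3054 ≈ 602.54 px.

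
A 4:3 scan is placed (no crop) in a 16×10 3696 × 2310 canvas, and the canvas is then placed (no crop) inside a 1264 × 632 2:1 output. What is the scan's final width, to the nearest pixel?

843 px

First fit — 4:3 into 3696×2310 spans the height: 3080.00 × 2310.00.
Second fit — the 16×10 canvas into 1264×632 spans the height: 1011.20 × 632.00 (×0.2736 from 3696×2310).
So the scan's width is 3080.00 × 0.2736 ≈ 842.67.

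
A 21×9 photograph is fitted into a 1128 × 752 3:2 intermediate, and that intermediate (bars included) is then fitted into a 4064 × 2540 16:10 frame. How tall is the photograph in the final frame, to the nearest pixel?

1633 px

21×9 in 1128×752: fills the width, so the photograph is 1128.00 × 483.43.
Second fit — the 3:2 canvas into 4064×2540 spans the height: 3810.00 × 2540.00 (×3.3777 from 1128×752).
So the photograph's height is 483.43 × 3.3777 ≈ 1632.86.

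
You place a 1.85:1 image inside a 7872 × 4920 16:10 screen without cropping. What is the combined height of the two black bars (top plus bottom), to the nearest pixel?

1.85:1 is wider than 16:10, so it spans the full width.
That makes the image 4255.14 px tall (7872 / 1.850).
Black = 4920 − 4255.14 = 664.86 px.

665 px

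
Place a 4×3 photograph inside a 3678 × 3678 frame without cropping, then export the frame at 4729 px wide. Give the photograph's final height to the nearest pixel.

Fitted into 3678×3678, the photograph spans the width; its height is 3678 × 3/4 ≈ 2758.50 px.
Resizing to 4729 px wide multiplies everything by 1.2858: 2758.50 → 3546.75 px.

3547 px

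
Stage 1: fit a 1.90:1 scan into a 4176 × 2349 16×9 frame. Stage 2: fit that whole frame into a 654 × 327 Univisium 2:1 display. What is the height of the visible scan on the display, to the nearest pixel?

306 px

Inside the 4176×2349 canvas the scan is width-limited at 4176.00 × 2197.89.
16×9 in 654×327: fills the height, so the intermediate becomes 581.33 × 327.00 — a scale of ×0.1392.
The scan scales with it: height 2197.89 × 0.1392 ≈ 305.96.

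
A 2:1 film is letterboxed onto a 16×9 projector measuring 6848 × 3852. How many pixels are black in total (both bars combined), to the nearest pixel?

Since 2.000 > 1.778, the film is width-limited.
The film is 6848 × 1/2 ≈ 3424.0000 px tall.
Leftover height: 3852 − 3424.0000 = 428.0000 px.
Bar area = 428.0000 × 6848 ≈ 2930944 px.

2930944 pixels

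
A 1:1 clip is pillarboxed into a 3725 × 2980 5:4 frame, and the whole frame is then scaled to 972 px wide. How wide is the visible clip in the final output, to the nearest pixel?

In the 3725×2980 frame the clip fills the height: width = 2980 × 1/1 ≈ 2980.00 px.
Resizing to 972 px wide multiplies everything by 0.2609: 2980.00 → 777.60 px.

778 px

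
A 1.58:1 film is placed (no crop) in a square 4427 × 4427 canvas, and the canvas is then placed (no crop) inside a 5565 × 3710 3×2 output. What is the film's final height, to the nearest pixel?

1.58:1 in 4427×4427: fills the width, so the film is 4427.00 × 2801.90.
square in 5565×3710: fills the height, so the intermediate becomes 3710.00 × 3710.00 — a scale of ×0.8380.
So the film's height is 2801.90 × 0.8380 ≈ 2348.10.

2348 px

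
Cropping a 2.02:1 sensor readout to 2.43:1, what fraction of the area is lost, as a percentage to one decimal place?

16.9%

Going from 2.02:1 to 2.43:1 means cutting height while keeping width.
Area ratio = (2.020)/(2.430) = 83.13%; the remaining 16.87% is cropped out.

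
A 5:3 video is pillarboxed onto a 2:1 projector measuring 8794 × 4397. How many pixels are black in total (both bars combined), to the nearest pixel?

6444536 pixels

Since 1.667 < 2.000, the video is height-limited.
Content width = 4397 × 5/3 ≈ 7328.3333 px.
Black = 8794 − 7328.3333 = 1465.6667 px.
That's 1465.6667 × 4397 ≈ 6444536 black pixels.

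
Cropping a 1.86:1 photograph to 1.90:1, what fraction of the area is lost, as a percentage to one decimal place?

1.90:1 is wider than 1.86:1, so the crop keeps the full width and trims the height.
Fraction kept = (1.860)/(1.900) ≈ 97.89%, so 2.11% is lost.

2.1%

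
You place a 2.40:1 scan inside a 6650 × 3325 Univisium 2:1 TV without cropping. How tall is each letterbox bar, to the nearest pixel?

277 px

2.40:1 (2.400) > Univisium 2:1 (2.000), so the scan fills the width.
Content height = 6650 / 2.400 ≈ 2770.83 px.
Leftover height: 3325 − 2770.83 = 554.17 px → 277.08 each side.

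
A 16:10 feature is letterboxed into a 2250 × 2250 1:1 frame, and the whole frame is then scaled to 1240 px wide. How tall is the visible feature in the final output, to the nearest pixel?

775 px

In the 2250×2250 frame the feature fills the width: height = 2250 × 10/16 ≈ 1406.25 px.
The frame scales by 1240/2250 = 0.5511; 1406.25 × 0.5511 ≈ 775.00 px.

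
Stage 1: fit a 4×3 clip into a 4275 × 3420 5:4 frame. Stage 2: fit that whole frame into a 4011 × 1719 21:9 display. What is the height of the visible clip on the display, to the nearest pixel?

1612 px

Inside the 4275×3420 canvas the clip is width-limited at 4275.00 × 3206.25.
5:4 in 4011×1719: fills the height, so the intermediate becomes 2148.75 × 1719.00 — a scale of ×0.5026.
The clip scales with it: height 3206.25 × 0.5026 ≈ 1611.56.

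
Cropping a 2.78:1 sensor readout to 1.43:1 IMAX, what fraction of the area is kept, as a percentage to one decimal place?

1.43:1 IMAX is narrower than 2.78:1, so the crop keeps the full height and trims the width.
(1.430)/(2.780) ≈ 0.514 of the area survives.

51.4%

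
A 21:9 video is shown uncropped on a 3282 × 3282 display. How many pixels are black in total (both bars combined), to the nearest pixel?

21:9 is wider than square, so it spans the full width.
The video is 3282 × 9/21 ≈ 1406.5714 px tall.
Leftover height: 3282 − 1406.5714 = 1875.4286 px.
Across the 3282-px span: 1875.4286 × 3282 ≈ 6155157 px.

6155157 pixels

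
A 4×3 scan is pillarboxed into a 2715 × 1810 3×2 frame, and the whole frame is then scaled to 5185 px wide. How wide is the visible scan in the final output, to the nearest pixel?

At 2715×1810 the scan is height-limited, so width = 1810 × 4/3 ≈ 2413.33 px.
The frame scales by 5185/2715 = 1.9098; 2413.33 × 1.9098 ≈ 4608.89 px.

4609 px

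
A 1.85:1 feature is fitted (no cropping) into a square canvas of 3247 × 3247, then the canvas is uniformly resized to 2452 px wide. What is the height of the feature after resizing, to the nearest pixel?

1325 px

Fitted into 3247×3247, the feature spans the width; its height is 3247 / 1.850 ≈ 1755.14 px.
Resizing to 2452 px wide multiplies everything by 0.7552: 1755.14 → 1325.41 px.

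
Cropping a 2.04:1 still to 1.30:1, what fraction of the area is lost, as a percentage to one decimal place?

36.3%

1.30:1 is narrower than 2.04:1, so the crop keeps the full height and trims the width.
Area ratio = (1.300)/(2.040) = 63.73%; the remaining 36.27% is cropped out.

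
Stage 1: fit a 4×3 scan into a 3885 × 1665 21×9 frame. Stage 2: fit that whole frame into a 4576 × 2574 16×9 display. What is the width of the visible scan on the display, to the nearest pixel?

First fit — 4×3 into 3885×1665 spans the height: 2220.00 × 1665.00.
21×9 in 4576×2574: fills the width, so the intermediate becomes 4576.00 × 1961.14 — a scale of ×1.1779.
Applying the same ×1.1779: 2220.00 → 2614.86.

2615 px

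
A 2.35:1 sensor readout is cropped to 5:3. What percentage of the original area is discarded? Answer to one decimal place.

29.1%

The height stays; only width is cut (since 5:3 is narrower than 2.35:1).
(1.667)/(2.350) ≈ 0.709 of the area survives, leaving 29.08% discarded.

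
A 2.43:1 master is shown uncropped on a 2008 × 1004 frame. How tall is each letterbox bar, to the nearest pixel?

2.43:1 (2.430) > 2:1 (2.000), so the master fills the width.
The master is 2008 / 2.430 ≈ 826.34 px tall.
Black = 1004 − 826.34 = 177.66 px, or 88.83 per bar.

89 px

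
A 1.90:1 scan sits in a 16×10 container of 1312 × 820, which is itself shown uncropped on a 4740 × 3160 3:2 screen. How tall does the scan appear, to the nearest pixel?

1.90:1 in 1312×820: fills the width, so the scan is 1312.00 × 690.53.
Second fit — the 16×10 canvas into 4740×3160 spans the width: 4740.00 × 2962.50 (×3.6128 from 1312×820).
The scan scales with it: height 690.53 × 3.6128 ≈ 2494.74.

2495 px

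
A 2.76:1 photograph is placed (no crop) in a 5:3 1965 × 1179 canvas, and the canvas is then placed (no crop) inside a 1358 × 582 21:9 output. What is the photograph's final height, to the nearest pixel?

351 px

First fit — 2.76:1 into 1965×1179 spans the width: 1965.00 × 711.96.
Second fit — the 5:3 canvas into 1358×582 spans the height: 970.00 × 582.00 (×0.4936 from 1965×1179).
The photograph scales with it: height 711.96 × 0.4936 ≈ 351.45.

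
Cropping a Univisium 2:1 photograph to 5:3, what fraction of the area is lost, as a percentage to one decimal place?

Going from Univisium 2:1 to 5:3 means cutting width while keeping height.
(1.667)/(2.000) ≈ 0.833 of the area survives, leaving 16.67% discarded.

16.7%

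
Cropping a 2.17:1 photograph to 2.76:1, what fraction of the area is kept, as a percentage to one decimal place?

78.6%

Going from 2.17:1 to 2.76:1 means cutting height while keeping width.
Area ratio = (2.170)/(2.760) = 78.62% retained.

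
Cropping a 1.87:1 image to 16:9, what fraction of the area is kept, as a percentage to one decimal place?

The height stays; only width is cut (since 16:9 is narrower than 1.87:1).
(1.778)/(1.870) ≈ 0.951 of the area survives.

95.1%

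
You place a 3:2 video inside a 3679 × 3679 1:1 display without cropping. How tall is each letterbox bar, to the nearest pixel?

613 px

3:2 is wider than 1:1, so it spans the full width.
Content height = 3679 × 2/3 ≈ 2452.67 px.
Leftover height: 3679 − 2452.67 = 1226.33 px → 613.17 each side.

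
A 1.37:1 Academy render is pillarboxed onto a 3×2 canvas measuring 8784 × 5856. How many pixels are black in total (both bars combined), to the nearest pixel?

4458056 pixels

1.37:1 Academy is narrower than 3×2, so it spans the full height.
The render is 5856 × 1.370 ≈ 8022.7200 px wide.
Black = 8784 − 8022.7200 = 761.2800 px.
Bar area = 761.2800 × 5856 ≈ 4458056 px.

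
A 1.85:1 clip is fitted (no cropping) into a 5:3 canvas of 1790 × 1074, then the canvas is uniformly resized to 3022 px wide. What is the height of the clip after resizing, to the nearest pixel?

Fitted into 1790×1074, the clip spans the width; its height is 1790 / 1.850 ≈ 967.57 px.
Scaling 1790 → 3022 is ×1.6883, so the height becomes 967.57 × 1.6883 ≈ 1633.51 px.

1634 px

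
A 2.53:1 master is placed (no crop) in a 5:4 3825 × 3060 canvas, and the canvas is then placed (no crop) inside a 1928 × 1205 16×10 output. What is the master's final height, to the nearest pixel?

2.53:1 in 3825×3060: fills the width, so the master is 3825.00 × 1511.86.
5:4 in 1928×1205: fills the height, so the intermediate becomes 1506.25 × 1205.00 — a scale of ×0.3938.
So the master's height is 1511.86 × 0.3938 ≈ 595.36.

595 px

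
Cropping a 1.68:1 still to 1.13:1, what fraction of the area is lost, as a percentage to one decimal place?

The height stays; only width is cut (since 1.13:1 is narrower than 1.68:1).
Area ratio = (1.130)/(1.680) = 67.26%; the remaining 32.74% is cropped out.

32.7%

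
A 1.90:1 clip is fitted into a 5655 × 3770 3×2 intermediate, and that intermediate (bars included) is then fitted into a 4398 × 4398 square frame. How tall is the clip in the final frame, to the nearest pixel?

Inside the 5655×3770 canvas the clip is width-limited at 5655.00 × 2976.32.
The 3×2 canvas is width-limited in 4398×4398, giving 4398.00 × 2932.00; scale factor 0.7777.
So the clip's height is 2976.32 × 0.7777 ≈ 2314.74.

2315 px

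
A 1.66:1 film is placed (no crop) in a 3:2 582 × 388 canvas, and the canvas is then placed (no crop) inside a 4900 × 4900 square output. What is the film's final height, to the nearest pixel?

1.66:1 in 582×388: fills the width, so the film is 582.00 × 350.60.
3:2 in 4900×4900: fills the width, so the intermediate becomes 4900.00 × 3266.67 — a scale of ×8.4192.
So the film's height is 350.60 × 8.4192 ≈ 2951.81.

2952 px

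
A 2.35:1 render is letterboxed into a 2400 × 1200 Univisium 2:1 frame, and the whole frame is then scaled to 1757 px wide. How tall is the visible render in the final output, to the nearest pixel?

Fitted into 2400×1200, the render spans the width; its height is 2400 / 2.350 ≈ 1021.28 px.
Resizing to 1757 px wide multiplies everything by 0.7321: 1021.28 → 747.66 px.

748 px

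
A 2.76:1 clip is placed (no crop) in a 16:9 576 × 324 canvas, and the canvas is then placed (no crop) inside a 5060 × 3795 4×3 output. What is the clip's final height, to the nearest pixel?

2.76:1 in 576×324: fills the width, so the clip is 576.00 × 208.70.
16:9 in 5060×3795: fills the width, so the intermediate becomes 5060.00 × 2846.25 — a scale of ×8.7847.
The clip scales with it: height 208.70 × 8.7847 ≈ 1833.33.

1833 px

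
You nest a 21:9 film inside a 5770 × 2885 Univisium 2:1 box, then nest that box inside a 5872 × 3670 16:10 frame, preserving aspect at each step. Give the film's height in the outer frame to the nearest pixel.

21:9 in 5770×2885: fills the width, so the film is 5770.00 × 2472.86.
Univisium 2:1 in 5872×3670: fills the width, so the intermediate becomes 5872.00 × 2936.00 — a scale of ×1.0177.
So the film's height is 2472.86 × 1.0177 ≈ 2516.57.

2517 px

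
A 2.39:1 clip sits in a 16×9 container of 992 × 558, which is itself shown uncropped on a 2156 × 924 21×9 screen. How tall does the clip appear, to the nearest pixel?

2.39:1 in 992×558: fills the width, so the clip is 992.00 × 415.06.
16×9 in 2156×924: fills the height, so the intermediate becomes 1642.67 × 924.00 — a scale of ×1.6559.
Applying the same ×1.6559: 415.06 → 687.31.

687 px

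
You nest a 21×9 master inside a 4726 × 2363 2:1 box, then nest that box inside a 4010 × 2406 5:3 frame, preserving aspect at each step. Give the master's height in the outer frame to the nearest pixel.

First fit — 21×9 into 4726×2363 spans the width: 4726.00 × 2025.43.
The 2:1 canvas is width-limited in 4010×2406, giving 4010.00 × 2005.00; scale factor 0.8485.
Applying the same ×0.8485: 2025.43 → 1718.57.

1719 px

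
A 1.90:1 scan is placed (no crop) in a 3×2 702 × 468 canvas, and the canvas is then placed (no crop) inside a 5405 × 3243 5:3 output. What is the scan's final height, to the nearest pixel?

2560 px

1.90:1 in 702×468: fills the width, so the scan is 702.00 × 369.47.
Second fit — the 3×2 canvas into 5405×3243 spans the height: 4864.50 × 3243.00 (×6.9295 from 702×468).
So the scan's height is 369.47 × 6.9295 ≈ 2560.26.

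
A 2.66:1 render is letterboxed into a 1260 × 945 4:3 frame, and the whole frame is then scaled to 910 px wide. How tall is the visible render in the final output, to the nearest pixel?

At 1260×945 the render is width-limited, so height = 1260 / 2.660 ≈ 473.68 px.
Scaling 1260 → 910 is ×0.7222, so the height becomes 473.68 × 0.7222 ≈ 342.11 px.

342 px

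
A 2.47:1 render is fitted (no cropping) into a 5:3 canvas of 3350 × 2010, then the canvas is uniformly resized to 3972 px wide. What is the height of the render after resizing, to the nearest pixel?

At 3350×2010 the render is width-limited, so height = 3350 / 2.470 ≈ 1356.28 px.
The frame scales by 3972/3350 = 1.1857; 1356.28 × 1.1857 ≈ 1608.10 px.

1608 px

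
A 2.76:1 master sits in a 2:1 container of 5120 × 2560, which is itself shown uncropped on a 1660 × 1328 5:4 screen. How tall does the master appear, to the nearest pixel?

601 px

First fit — 2.76:1 into 5120×2560 spans the width: 5120.00 × 1855.07.
Second fit — the 2:1 canvas into 1660×1328 spans the width: 1660.00 × 830.00 (×0.3242 from 5120×2560).
Applying the same ×0.3242: 1855.07 → 601.45.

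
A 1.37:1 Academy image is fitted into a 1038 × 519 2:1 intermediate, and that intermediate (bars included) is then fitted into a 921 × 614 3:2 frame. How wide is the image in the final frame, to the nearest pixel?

631 px

1.37:1 Academy in 1038×519: fills the height, so the image is 711.03 × 519.00.
The 2:1 canvas is width-limited in 921×614, giving 921.00 × 460.50; scale factor 0.8873.
So the image's width is 711.03 × 0.8873 ≈ 630.88.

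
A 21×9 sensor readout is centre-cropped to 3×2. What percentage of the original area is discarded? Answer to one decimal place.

3×2 is narrower than 21×9, so the crop keeps the full height and trims the width.
Fraction kept = (1.500)/(2.333) ≈ 64.29%, so 35.71% is lost.

35.7%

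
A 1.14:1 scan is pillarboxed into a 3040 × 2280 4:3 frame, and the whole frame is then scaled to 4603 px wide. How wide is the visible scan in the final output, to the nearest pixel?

3936 px

At 3040×2280 the scan is height-limited, so width = 2280 × 1.140 ≈ 2599.20 px.
Scaling 3040 → 4603 is ×1.5141, so the width becomes 2599.20 × 1.5141 ≈ 3935.57 px.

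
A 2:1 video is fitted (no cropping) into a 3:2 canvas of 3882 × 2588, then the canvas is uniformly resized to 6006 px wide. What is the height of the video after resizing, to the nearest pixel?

3003 px

At 3882×2588 the video is width-limited, so height = 3882 × 1/2 ≈ 1941.00 px.
The frame scales by 6006/3882 = 1.5471; 1941.00 × 1.5471 ≈ 3003.00 px.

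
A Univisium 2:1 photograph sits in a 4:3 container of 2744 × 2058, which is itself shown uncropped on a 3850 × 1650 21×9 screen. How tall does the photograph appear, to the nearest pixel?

First fit — Univisium 2:1 into 2744×2058 spans the width: 2744.00 × 1372.00.
The 4:3 canvas is height-limited in 3850×1650, giving 2200.00 × 1650.00; scale factor 0.8017.
So the photograph's height is 1372.00 × 0.8017 ≈ 1100.00.

1100 px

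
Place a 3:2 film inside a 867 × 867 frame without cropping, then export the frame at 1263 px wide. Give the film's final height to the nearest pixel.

842 px

At 867×867 the film is width-limited, so height = 867 × 2/3 ≈ 578.00 px.
Scaling 867 → 1263 is ×1.4567, so the height becomes 578.00 × 1.4567 ≈ 842.00 px.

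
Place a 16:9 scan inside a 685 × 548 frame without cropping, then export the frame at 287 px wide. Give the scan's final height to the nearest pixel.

Fitted into 685×548, the scan spans the width; its height is 685 × 9/16 ≈ 385.31 px.
Resizing to 287 px wide multiplies everything by 0.4190: 385.31 → 161.44 px.

161 px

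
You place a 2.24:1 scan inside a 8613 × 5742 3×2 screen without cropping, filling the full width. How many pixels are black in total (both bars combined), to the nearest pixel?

16338092 pixels

That makes the image 3845.0893 px tall (8613 / 2.240).
5742 − 3845.0893 = 1896.9107 px of bars.
That's 1896.9107 × 8613 ≈ 16338092 black pixels.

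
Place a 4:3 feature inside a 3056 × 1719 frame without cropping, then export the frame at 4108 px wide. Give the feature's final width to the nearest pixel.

3081 px

Fitted into 3056×1719, the feature spans the height; its width is 1719 × 4/3 ≈ 2292.00 px.
Resizing to 4108 px wide multiplies everything by 1.3442: 2292.00 → 3081.00 px.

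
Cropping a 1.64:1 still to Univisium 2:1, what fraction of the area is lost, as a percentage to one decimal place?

Univisium 2:1 is wider than 1.64:1, so the crop keeps the full width and trims the height.
(1.640)/(2.000) ≈ 0.820 of the area survives, leaving 18.00% discarded.

18.0%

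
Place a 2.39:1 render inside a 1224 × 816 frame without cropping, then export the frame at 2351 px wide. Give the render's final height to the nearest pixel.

984 px

Fitted into 1224×816, the render spans the width; its height is 1224 / 2.390 ≈ 512.13 px.
Resizing to 2351 px wide multiplies everything by 1.9208: 512.13 → 983.68 px.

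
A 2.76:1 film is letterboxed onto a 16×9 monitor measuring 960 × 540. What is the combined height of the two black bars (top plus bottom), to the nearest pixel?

192 px

2.76:1 (2.760) > 16×9 (1.778), so the film fills the width.
That makes the image 347.83 px tall (960 / 2.760).
Black = 540 − 347.83 = 192.17 px.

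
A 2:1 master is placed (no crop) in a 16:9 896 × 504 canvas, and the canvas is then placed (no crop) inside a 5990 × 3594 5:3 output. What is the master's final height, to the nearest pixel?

2995 px

2:1 in 896×504: fills the width, so the master is 896.00 × 448.00.
16:9 in 5990×3594: fills the width, so the intermediate becomes 5990.00 × 3369.38 — a scale of ×6.6853.
The master scales with it: height 448.00 × 6.6853 ≈ 2995.00.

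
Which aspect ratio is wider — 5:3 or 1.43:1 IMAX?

5:3

5:3 = 1.667 and 1.43; 1.667 > 1.43.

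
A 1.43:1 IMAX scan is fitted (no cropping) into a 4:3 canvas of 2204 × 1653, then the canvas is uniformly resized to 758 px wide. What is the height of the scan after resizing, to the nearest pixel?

In the 2204×1653 frame the scan fills the width: height = 2204 / 1.430 ≈ 1541.26 px.
Resizing to 758 px wide multiplies everything by 0.3439: 1541.26 → 530.07 px.

530 px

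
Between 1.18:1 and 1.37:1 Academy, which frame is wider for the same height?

1.18 and 1.37; 1.37 > 1.18.

1.37:1 Academy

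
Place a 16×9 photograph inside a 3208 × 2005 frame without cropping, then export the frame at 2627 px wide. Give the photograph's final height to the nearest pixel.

1478 px

At 3208×2005 the photograph is width-limited, so height = 3208 × 9/16 ≈ 1804.50 px.
Scaling 3208 → 2627 is ×0.8189, so the height becomes 1804.50 × 0.8189 ≈ 1477.69 px.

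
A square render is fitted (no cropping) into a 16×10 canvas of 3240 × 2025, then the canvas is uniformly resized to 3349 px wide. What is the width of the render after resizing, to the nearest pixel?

2093 px

Fitted into 3240×2025, the render spans the height; its width is 2025 × 1/1 ≈ 2025.00 px.
Scaling 3240 → 3349 is ×1.0336, so the width becomes 2025.00 × 1.0336 ≈ 2093.12 px.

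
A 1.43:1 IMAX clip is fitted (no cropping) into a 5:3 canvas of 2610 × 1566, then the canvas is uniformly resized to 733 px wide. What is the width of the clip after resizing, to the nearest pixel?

629 px

Fitted into 2610×1566, the clip spans the height; its width is 1566 × 1.430 ≈ 2239.38 px.
Resizing to 733 px wide multiplies everything by 0.2808: 2239.38 → 628.91 px.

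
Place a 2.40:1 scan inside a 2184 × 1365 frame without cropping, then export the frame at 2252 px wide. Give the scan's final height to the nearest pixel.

In the 2184×1365 frame the scan fills the width: height = 2184 / 2.400 ≈ 910.00 px.
Scaling 2184 → 2252 is ×1.0311, so the height becomes 910.00 × 1.0311 ≈ 938.33 px.

938 px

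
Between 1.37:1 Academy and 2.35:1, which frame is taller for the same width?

1.37 and 2.35; 2.35 > 1.37. The smaller width-to-height ratio is the taller frame.

1.37:1 Academy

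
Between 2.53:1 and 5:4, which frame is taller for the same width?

5:4

2.53 and 5:4 = 1.25; 2.53 > 1.25. The smaller width-to-height ratio is the taller frame.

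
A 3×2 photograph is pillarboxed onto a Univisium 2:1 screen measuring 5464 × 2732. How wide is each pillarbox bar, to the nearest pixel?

Since 1.500 < 2.000, the photograph is height-limited.
Content width = 2732 × 3/2 ≈ 4098.00 px.
Leftover width: 5464 − 4098.00 = 1366.00 px → 683.00 each side.

683 px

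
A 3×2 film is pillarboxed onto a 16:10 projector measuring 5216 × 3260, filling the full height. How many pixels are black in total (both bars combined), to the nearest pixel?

1062760 pixels

The film is 3260 × 3/2 ≈ 4890.0000 px wide.
Leftover width: 5216 − 4890.0000 = 326.0000 px.
Across the 3260-px span: 326.0000 × 3260 ≈ 1062760 px.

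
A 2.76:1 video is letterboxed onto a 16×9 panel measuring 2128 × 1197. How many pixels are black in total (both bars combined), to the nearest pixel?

906497 pixels

2.76:1 (2.760) > 16×9 (1.778), so the video fills the width.
Content height = 2128 / 2.760 ≈ 771.0145 px.
Black = 1197 − 771.0145 = 425.9855 px.
That's 425.9855 × 2128 ≈ 906497 black pixels.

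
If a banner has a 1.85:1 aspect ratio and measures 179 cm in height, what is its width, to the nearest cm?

At 1.85:1, 179 × 1.850 ≈ 331.15.

331 cm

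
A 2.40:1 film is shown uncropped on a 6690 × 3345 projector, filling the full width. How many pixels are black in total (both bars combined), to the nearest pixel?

The film is 6690 / 2.400 ≈ 2787.5000 px tall.
3345 − 2787.5000 = 557.5000 px of bars.
Across the 6690-px span: 557.5000 × 6690 ≈ 3729675 px.

3729675 pixels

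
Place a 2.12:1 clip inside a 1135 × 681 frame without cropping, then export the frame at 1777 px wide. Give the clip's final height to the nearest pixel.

At 1135×681 the clip is width-limited, so height = 1135 / 2.120 ≈ 535.38 px.
Resizing to 1777 px wide multiplies everything by 1.5656: 535.38 → 838.21 px.

838 px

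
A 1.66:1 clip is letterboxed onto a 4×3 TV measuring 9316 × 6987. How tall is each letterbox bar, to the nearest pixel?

1.66:1 (1.660) > 4×3 (1.333), so the clip fills the width.
Content height = 9316 / 1.660 ≈ 5612.05 px.
Black = 6987 − 5612.05 = 1374.95 px, or 687.48 per bar.

687 px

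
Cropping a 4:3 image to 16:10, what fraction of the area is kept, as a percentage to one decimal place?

Going from 4:3 to 16:10 means cutting height while keeping width.
Area ratio = (1.333)/(1.600) = 83.33% retained.

83.3%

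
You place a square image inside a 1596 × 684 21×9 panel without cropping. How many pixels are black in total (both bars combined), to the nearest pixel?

623808 pixels

square is narrower than 21×9, so it spans the full height.
That makes the image 684.0000 px wide (684 × 1/1).
1596 − 684.0000 = 912.0000 px of bars.
Across the 684-px span: 912.0000 × 684 ≈ 623808 px.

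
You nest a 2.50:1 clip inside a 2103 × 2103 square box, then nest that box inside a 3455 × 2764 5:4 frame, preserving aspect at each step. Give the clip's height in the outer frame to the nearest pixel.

1106 px

Inside the 2103×2103 canvas the clip is width-limited at 2103.00 × 841.20.
square in 3455×2764: fills the height, so the intermediate becomes 2764.00 × 2764.00 — a scale of ×1.3143.
So the clip's height is 841.20 × 1.3143 ≈ 1105.60.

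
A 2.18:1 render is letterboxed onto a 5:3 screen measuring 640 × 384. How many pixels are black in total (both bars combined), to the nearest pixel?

57870 pixels

Since 2.180 > 1.667, the render is width-limited.
That makes the image 293.5780 px tall (640 / 2.180).
Leftover height: 384 − 293.5780 = 90.4220 px.
Bar area = 90.4220 × 640 ≈ 57870 px.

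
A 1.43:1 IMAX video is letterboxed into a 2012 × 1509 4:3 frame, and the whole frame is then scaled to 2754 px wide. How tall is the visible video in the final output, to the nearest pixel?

1926 px

Fitted into 2012×1509, the video spans the width; its height is 2012 / 1.430 ≈ 1406.99 px.
Scaling 2012 → 2754 is ×1.3688, so the height becomes 1406.99 × 1.3688 ≈ 1925.87 px.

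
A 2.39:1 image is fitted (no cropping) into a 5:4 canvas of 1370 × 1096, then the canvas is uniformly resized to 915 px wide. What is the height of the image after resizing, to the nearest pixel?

383 px

Fitted into 1370×1096, the image spans the width; its height is 1370 / 2.390 ≈ 573.22 px.
The frame scales by 915/1370 = 0.6679; 573.22 × 0.6679 ≈ 382.85 px.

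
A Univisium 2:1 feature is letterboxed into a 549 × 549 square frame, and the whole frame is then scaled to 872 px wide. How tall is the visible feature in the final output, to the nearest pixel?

436 px

Fitted into 549×549, the feature spans the width; its height is 549 × 1/2 ≈ 274.50 px.
Scaling 549 → 872 is ×1.5883, so the height becomes 274.50 × 1.5883 ≈ 436.00 px.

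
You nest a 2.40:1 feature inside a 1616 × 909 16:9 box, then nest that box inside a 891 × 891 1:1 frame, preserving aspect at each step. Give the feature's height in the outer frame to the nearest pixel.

2.40:1 in 1616×909: fills the width, so the feature is 1616.00 × 673.33.
The 16:9 canvas is width-limited in 891×891, giving 891.00 × 501.19; scale factor 0.5514.
So the feature's height is 673.33 × 0.5514 ≈ 371.25.

371 px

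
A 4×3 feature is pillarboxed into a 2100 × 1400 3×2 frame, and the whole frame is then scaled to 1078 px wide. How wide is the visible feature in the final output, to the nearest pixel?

958 px

Fitted into 2100×1400, the feature spans the height; its width is 1400 × 4/3 ≈ 1866.67 px.
The frame scales by 1078/2100 = 0.5133; 1866.67 × 0.5133 ≈ 958.22 px.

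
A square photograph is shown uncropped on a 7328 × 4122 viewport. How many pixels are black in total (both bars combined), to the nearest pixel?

13215132 pixels

square is narrower than 16×9, so it spans the full height.
Content width = 4122 × 1/1 ≈ 4122.0000 px.
Black = 7328 − 4122.0000 = 3206.0000 px.
That's 3206.0000 × 4122 ≈ 13215132 black pixels.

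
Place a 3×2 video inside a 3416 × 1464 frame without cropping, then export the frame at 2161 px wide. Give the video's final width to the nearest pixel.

Fitted into 3416×1464, the video spans the height; its width is 1464 × 3/2 ≈ 2196.00 px.
The frame scales by 2161/3416 = 0.6326; 2196.00 × 0.6326 ≈ 1389.21 px.

1389 px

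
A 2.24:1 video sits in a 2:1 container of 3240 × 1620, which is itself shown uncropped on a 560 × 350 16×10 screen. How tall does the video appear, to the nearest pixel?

250 px

First fit — 2.24:1 into 3240×1620 spans the width: 3240.00 × 1446.43.
The 2:1 canvas is width-limited in 560×350, giving 560.00 × 280.00; scale factor 0.1728.
Applying the same ×0.1728: 1446.43 → 250.00.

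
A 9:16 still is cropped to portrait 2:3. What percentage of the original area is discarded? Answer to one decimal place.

The width stays; only height is cut (since portrait 2:3 is wider than 9:16).
Area ratio = (0.562)/(0.667) = 84.38%; the remaining 15.62% is cropped out.

15.6%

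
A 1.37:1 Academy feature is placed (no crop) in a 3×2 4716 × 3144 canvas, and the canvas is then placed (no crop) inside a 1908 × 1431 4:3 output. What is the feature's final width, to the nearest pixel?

1743 px

1.37:1 Academy in 4716×3144: fills the height, so the feature is 4307.28 × 3144.00.
3×2 in 1908×1431: fills the width, so the intermediate becomes 1908.00 × 1272.00 — a scale of ×0.4046.
So the feature's width is 4307.28 × 0.4046 ≈ 1742.64.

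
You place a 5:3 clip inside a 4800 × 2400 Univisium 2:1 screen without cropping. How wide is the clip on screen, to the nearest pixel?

Since 1.667 < 2.000, the clip is height-limited.
That makes the image 4000.00 px wide (2400 × 5/3).

4000 px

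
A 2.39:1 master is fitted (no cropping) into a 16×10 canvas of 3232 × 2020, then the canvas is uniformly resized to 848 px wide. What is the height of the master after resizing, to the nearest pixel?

355 px

Fitted into 3232×2020, the master spans the width; its height is 3232 / 2.390 ≈ 1352.30 px.
Resizing to 848 px wide multiplies everything by 0.2624: 1352.30 → 354.81 px.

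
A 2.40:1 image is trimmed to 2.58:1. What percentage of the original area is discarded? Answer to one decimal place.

7.0%

2.58:1 is wider than 2.40:1, so the crop keeps the full width and trims the height.
Area ratio = (2.400)/(2.580) = 93.02%; the remaining 6.98% is cropped out.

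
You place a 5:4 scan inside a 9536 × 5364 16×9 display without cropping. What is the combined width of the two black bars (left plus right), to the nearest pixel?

5:4 is narrower than 16×9, so it spans the full height.
The scan is 5364 × 5/4 ≈ 6705.00 px wide.
Black = 9536 − 6705.00 = 2831.00 px.

2831 px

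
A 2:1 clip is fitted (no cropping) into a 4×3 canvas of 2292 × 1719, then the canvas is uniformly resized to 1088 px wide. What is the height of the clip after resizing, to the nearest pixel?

In the 2292×1719 frame the clip fills the width: height = 2292 × 1/2 ≈ 1146.00 px.
The frame scales by 1088/2292 = 0.4747; 1146.00 × 0.4747 ≈ 544.00 px.

544 px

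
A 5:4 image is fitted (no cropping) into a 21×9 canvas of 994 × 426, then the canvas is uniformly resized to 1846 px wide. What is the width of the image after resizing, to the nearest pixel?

At 994×426 the image is height-limited, so width = 426 × 5/4 ≈ 532.50 px.
Resizing to 1846 px wide multiplies everything by 1.8571: 532.50 → 988.93 px.

989 px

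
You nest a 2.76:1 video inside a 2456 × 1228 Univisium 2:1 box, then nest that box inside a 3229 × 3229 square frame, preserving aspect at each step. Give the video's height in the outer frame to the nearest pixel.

1170 px

2.76:1 in 2456×1228: fills the width, so the video is 2456.00 × 889.86.
The Univisium 2:1 canvas is width-limited in 3229×3229, giving 3229.00 × 1614.50; scale factor 1.3147.
So the video's height is 889.86 × 1.3147 ≈ 1169.93.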